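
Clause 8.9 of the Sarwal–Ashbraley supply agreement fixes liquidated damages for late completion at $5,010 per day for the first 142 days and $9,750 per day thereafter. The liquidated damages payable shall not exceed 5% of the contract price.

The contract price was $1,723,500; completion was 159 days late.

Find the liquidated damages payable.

Liquidated damages: $86,175

First 142 days: 142 × $5,010 = $711,420
Remaining days: (159 − 142) × $9,750 = $165,750
Accrued per-day damages: $711,420 + $165,750 = $877,170
Cap: 5% of $1,723,500 = $86,175
Cap at $86,175: $877,170 exceeds the cap → $86,175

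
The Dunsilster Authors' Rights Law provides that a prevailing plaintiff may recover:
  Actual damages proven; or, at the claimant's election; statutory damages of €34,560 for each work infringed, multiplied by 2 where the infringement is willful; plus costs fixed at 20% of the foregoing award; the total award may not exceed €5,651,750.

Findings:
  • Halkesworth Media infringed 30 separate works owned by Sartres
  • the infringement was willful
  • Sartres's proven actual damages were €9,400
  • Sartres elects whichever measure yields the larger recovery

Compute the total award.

Statutory damages: 30 × €34,560 = €1,036,800
Doubled: 2 × €1,036,800 = €2,073,600
Greater of actual damages (€9,400) or enhanced statutory damages (€2,073,600): €2,073,600
Costs: 20% of €2,073,600 = €414,720
Award plus costs: €2,073,600 + €414,720 = €2,488,320
Cap at €5,651,750: €2,488,320 is within the cap, no reduction.

Award: €2,488,320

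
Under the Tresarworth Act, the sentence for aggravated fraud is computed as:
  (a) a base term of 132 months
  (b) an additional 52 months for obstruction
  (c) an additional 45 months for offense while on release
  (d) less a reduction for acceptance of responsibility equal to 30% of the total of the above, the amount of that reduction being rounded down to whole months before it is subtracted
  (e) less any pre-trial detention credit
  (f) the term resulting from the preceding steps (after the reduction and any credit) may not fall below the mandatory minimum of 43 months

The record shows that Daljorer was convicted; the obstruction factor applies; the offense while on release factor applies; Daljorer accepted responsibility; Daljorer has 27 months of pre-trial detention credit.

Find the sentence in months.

Obstruction enhancement: +52 months
Offense while on release enhancement: +45 months
Adjusted term: 132 months + 52 months + 45 months = 229 months
Acceptance of responsibility reduction: 30% of 229 months = 68 months (rounded down)
After reduction: 229 − 68 = 161 months
Less pre-trial detention credit: 161 months − 27 months = 134 months
Minimum 43 months: 134 months meets the minimum, no increase.

134 months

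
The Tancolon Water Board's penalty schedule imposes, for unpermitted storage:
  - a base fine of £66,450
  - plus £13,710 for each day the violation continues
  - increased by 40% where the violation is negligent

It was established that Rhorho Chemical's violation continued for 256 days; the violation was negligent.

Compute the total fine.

£5,006,694

Per-day component: 256 × £13,710 = £3,509,760
Base plus per-day: £66,450 + £3,509,760 = £3,576,210
Enhancement: 40% of £3,576,210 = £1,430,484
Enhanced fine: £3,576,210 + £1,430,484 = £5,006,694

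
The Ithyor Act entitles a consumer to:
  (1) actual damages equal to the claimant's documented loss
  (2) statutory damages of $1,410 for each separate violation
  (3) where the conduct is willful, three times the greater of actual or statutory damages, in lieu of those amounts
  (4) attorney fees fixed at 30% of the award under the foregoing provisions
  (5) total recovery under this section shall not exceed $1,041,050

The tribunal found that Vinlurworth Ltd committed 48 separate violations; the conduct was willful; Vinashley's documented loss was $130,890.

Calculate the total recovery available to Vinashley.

$510,471

Statutory damages: 48 × $1,410 = $67,680
Greater of actual damages ($130,890) or statutory damages ($67,680): $130,890
Trebled: 3 × $130,890 = $392,670
Attorney fees: 30% of $392,670 = $117,801
Total before cap: $392,670 + $117,801 = $510,471
Cap at $1,041,050: $510,471 is within the cap, no reduction.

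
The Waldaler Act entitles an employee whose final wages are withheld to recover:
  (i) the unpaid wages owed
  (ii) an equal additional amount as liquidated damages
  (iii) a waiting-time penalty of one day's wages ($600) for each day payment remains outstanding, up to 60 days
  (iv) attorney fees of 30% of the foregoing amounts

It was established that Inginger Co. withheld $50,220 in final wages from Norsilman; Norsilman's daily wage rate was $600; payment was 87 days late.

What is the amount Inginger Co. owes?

Liquidated damages (equal amount): $50,220
Penalty days: min(87, 60) = 60
Waiting-time penalty: 60 × $600 = $36,000
Subtotal: $50,220 + $50,220 + $36,000 = $136,440
Attorney fees: 30% of $136,440 = $40,932
Total award: $136,440 + $40,932 = $177,372

$177,372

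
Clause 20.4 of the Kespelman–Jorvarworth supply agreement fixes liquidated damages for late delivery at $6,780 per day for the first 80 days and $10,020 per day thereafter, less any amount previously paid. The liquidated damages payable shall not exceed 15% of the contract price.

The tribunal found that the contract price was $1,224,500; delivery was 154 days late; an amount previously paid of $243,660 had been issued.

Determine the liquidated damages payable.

First 80 days: 80 × $6,780 = $542,400
Remaining days: (154 − 80) × $10,020 = $741,480
Accrued per-day damages: $542,400 + $741,480 = $1,283,880
Less amount previously paid: $1,283,880 − $243,660 = $1,040,220
Cap: 15% of $1,224,500 = $183,675
Cap at $183,675: $1,040,220 exceeds the cap → $183,675

$183,675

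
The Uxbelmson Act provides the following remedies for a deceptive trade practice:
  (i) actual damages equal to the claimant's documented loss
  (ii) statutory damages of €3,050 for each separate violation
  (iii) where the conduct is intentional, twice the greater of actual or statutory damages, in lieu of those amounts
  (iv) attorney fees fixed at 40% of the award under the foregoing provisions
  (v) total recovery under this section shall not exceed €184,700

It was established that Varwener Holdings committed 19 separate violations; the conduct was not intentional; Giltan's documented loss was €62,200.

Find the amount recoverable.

€168,210

Statutory damages: 19 × €3,050 = €57,950
Conduct not intentional: the in-lieu enhancement does not apply.
Actual plus statutory damages: €62,200 + €57,950 = €120,150
Attorney fees: 40% of €120,150 = €48,060
Total before cap: €120,150 + €48,060 = €168,210
Cap at €184,700: €168,210 is within the cap, no reduction.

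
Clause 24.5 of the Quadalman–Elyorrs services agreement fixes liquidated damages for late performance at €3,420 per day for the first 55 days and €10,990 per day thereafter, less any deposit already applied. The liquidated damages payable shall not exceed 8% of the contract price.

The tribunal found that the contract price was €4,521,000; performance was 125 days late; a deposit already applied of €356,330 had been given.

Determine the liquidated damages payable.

€361,680

First 55 days: 55 × €3,420 = €188,100
Remaining days: (125 − 55) × €10,990 = €769,300
Accrued per-day damages: €188,100 + €769,300 = €957,400
Less deposit already applied: €957,400 − €356,330 = €601,070
Cap: 8% of €4,521,000 = €361,680
Cap at €361,680: €601,070 exceeds the cap → €361,680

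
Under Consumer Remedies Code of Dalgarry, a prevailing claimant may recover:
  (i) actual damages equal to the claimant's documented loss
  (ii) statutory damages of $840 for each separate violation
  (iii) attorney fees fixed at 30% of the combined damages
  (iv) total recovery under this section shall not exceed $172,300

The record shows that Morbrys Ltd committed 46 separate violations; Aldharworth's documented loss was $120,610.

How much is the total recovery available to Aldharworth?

Total recovery: $172,300

Statutory damages: 46 × $840 = $38,640
Combined damages: $120,610 + $38,640 = $159,250
Attorney fees: 30% of $159,250 = $47,775
Total before cap: $159,250 + $47,775 = $207,025
Cap at $172,300: $207,025 exceeds the cap → $172,300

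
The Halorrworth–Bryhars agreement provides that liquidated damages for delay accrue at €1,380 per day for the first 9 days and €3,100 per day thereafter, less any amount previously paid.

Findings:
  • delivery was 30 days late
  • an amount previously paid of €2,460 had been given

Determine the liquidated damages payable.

€75,060

First 9 days: 9 × €1,380 = €12,420
Remaining days: (30 − 9) × €3,100 = €65,100
Accrued per-day damages: €12,420 + €65,100 = €77,520
Less amount previously paid: €77,520 − €2,460 = €75,060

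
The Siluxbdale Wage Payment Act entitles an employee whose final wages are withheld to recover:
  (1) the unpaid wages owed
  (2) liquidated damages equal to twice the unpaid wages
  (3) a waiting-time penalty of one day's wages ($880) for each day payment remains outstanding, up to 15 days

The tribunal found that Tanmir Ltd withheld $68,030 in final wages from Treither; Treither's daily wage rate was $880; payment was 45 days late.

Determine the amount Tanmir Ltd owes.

$217,290

Doubled: 2 × $68,030 = $136,060
Penalty days: min(45, 15) = 15
Waiting-time penalty: 15 × $880 = $13,200
Total award: $68,030 + $136,060 + $13,200 = $217,290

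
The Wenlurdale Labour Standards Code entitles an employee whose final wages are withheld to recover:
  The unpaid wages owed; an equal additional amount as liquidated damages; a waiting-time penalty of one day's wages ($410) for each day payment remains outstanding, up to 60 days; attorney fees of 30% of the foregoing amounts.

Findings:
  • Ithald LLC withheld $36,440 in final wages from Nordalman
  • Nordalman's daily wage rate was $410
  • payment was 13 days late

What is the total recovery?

Liquidated damages (equal amount): $36,440
Penalty days: min(13, 60) = 13
Waiting-time penalty: 13 × $410 = $5,330
Subtotal: $36,440 + $36,440 + $5,330 = $78,210
Attorney fees: 30% of $78,210 = $23,463
Total award: $78,210 + $23,463 = $101,673

$101,673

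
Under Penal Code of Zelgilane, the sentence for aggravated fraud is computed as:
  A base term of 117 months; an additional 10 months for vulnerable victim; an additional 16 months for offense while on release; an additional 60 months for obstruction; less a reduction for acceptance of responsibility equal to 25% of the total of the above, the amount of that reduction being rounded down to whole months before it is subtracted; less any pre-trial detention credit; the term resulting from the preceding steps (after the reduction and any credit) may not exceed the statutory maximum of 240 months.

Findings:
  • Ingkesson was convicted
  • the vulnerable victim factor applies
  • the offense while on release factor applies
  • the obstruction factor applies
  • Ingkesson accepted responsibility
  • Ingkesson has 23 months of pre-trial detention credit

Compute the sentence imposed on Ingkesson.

Vulnerable victim enhancement: +10 months
Offense while on release enhancement: +16 months
Obstruction enhancement: +60 months
Adjusted term: 117 months + 10 months + 16 months + 60 months = 203 months
Acceptance of responsibility reduction: 25% of 203 months = 50 months (rounded down)
After reduction: 203 − 50 = 153 months
Less pre-trial detention credit: 153 months − 23 months = 130 months
Cap at 240 months: 130 months is within the cap, no reduction.

130 months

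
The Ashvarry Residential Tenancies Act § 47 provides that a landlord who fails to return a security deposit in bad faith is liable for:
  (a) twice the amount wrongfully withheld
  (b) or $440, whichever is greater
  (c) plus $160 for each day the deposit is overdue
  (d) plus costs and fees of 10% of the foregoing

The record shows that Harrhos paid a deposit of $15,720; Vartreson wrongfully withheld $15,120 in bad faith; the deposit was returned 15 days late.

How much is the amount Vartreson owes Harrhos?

$35,904

Doubled: 2 × $15,120 = $30,240
Minimum $440: $30,240 meets the minimum, no increase.
Late-return penalty: 15 × $160 = $2,400
Damages plus late penalty: $30,240 + $2,400 = $32,640
Costs and fees: 10% of $32,640 = $3,264
Total recovery: $32,640 + $3,264 = $35,904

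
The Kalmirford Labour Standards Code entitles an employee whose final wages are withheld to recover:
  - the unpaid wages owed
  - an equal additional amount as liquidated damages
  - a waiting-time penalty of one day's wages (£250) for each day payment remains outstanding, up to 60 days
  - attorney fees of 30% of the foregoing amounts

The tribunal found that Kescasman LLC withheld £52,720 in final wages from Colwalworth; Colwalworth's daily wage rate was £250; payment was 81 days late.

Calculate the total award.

Liquidated damages (equal amount): £52,720
Penalty days: min(81, 60) = 60
Waiting-time penalty: 60 × £250 = £15,000
Subtotal: £52,720 + £52,720 + £15,000 = £120,440
Attorney fees: 30% of £120,440 = £36,132
Total award: £120,440 + £36,132 = £156,572

£156,572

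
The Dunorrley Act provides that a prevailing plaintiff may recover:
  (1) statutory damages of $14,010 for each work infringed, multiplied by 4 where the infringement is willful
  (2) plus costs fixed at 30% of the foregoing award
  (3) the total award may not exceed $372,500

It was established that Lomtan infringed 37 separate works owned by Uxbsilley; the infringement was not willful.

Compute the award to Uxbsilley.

Statutory damages: 37 × $14,010 = $518,370
Infringement not willful: no ×4 enhancement.
Costs: 30% of $518,370 = $155,511
Award plus costs: $518,370 + $155,511 = $673,881
Cap at $372,500: $673,881 exceeds the cap → $372,500

$372,500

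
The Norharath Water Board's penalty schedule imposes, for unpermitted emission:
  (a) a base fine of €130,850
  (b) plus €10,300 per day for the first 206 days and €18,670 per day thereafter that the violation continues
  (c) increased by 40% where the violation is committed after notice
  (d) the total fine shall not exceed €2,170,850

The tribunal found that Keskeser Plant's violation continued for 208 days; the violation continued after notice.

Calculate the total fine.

€2,170,850

First 206 days: 206 × €10,300 = €2,121,800
Remaining days: (208 − 206) × €18,670 = €37,340
Per-day component: €2,121,800 + €37,340 = €2,159,140
Base plus per-day: €130,850 + €2,159,140 = €2,289,990
Enhancement: 40% of €2,289,990 = €915,996
Enhanced fine: €2,289,990 + €915,996 = €3,205,986
Cap at €2,170,850: €3,205,986 exceeds the cap → €2,170,850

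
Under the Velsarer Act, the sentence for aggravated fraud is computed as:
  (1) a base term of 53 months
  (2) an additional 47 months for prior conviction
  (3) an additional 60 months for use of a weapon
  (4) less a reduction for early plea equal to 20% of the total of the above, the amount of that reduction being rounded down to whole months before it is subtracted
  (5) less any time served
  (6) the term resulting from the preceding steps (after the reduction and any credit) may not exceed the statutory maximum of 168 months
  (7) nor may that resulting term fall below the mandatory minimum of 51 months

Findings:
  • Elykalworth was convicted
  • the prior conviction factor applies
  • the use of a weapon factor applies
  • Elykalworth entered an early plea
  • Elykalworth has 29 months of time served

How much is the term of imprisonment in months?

Prior conviction enhancement: +47 months
Use of a weapon enhancement: +60 months
Adjusted term: 53 months + 47 months + 60 months = 160 months
Early plea reduction: 20% of 160 months = 32 months (rounded down)
After reduction: 160 − 32 = 128 months
Less time served: 128 months − 29 months = 99 months
Cap at 168 months: 99 months is within the cap, no reduction.
Minimum 51 months: 99 months meets the minimum, no increase.

Sentence: 99 months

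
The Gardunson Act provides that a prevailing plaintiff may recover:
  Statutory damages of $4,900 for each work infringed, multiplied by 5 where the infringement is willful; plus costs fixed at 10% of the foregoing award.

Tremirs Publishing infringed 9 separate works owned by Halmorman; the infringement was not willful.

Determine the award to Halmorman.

Statutory damages: 9 × $4,900 = $44,100
Infringement not willful: no ×5 enhancement.
Costs: 10% of $44,100 = $4,410
Award plus costs: $44,100 + $4,410 = $48,510

$48,510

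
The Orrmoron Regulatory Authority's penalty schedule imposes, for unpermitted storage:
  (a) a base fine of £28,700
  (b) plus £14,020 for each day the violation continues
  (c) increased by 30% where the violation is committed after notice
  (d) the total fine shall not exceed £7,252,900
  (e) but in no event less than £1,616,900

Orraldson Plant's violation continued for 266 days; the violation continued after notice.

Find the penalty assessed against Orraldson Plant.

£4,885,426

Per-day component: 266 × £14,020 = £3,729,320
Base plus per-day: £28,700 + £3,729,320 = £3,758,020
Enhancement: 30% of £3,758,020 = £1,127,406
Enhanced fine: £3,758,020 + £1,127,406 = £4,885,426
Cap at £7,252,900: £4,885,426 is within the cap, no reduction.
Minimum £1,616,900: £4,885,426 meets the minimum, no increase.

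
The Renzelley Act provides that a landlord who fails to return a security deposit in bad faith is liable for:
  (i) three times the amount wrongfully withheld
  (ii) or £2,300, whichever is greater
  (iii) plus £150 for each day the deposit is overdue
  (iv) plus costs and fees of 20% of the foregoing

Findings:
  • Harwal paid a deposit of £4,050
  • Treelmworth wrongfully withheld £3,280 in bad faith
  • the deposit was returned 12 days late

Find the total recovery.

£13,968

Trebled: 3 × £3,280 = £9,840
Minimum £2,300: £9,840 meets the minimum, no increase.
Late-return penalty: 12 × £150 = £1,800
Damages plus late penalty: £9,840 + £1,800 = £11,640
Costs and fees: 20% of £11,640 = £2,328
Total recovery: £11,640 + £2,328 = £13,968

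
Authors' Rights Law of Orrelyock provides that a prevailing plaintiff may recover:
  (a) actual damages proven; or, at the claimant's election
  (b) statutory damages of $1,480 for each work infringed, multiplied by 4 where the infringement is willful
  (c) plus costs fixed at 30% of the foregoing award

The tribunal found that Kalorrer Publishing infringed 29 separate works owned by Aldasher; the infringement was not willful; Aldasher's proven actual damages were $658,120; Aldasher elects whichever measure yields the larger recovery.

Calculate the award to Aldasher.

Statutory damages: 29 × $1,480 = $42,920
Infringement not willful: no ×4 enhancement.
Greater of actual damages ($658,120) or statutory damages ($42,920): $658,120
Costs: 30% of $658,120 = $197,436
Award plus costs: $658,120 + $197,436 = $855,556

$855,556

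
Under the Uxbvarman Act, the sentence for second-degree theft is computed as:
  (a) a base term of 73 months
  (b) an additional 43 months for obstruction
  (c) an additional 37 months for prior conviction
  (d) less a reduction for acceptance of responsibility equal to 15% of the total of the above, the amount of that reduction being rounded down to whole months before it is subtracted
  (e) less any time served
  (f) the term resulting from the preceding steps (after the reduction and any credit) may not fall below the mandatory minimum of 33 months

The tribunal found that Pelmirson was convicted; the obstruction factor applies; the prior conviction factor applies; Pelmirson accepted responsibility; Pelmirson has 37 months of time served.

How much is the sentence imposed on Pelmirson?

Obstruction enhancement: +43 months
Prior conviction enhancement: +37 months
Adjusted term: 73 months + 43 months + 37 months = 153 months
Acceptance of responsibility reduction: 15% of 153 months = 22 months (rounded down)
After reduction: 153 − 22 = 131 months
Less time served: 131 months − 37 months = 94 months
Minimum 33 months: 94 months meets the minimum, no increase.

94 months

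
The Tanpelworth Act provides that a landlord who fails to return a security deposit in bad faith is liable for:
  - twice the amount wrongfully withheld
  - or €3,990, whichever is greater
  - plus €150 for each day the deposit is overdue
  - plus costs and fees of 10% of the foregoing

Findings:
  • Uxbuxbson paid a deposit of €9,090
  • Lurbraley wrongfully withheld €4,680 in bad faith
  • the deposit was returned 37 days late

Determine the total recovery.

Doubled: 2 × €4,680 = €9,360
Minimum €3,990: €9,360 meets the minimum, no increase.
Late-return penalty: 37 × €150 = €5,550
Damages plus late penalty: €9,360 + €5,550 = €14,910
Costs and fees: 10% of €14,910 = €1,491
Total recovery: €14,910 + €1,491 = €16,401

Recovery: €16,401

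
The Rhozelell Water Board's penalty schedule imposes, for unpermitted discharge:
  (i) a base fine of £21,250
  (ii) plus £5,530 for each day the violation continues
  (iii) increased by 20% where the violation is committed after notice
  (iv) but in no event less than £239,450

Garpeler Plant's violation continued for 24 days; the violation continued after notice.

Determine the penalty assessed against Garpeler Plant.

£239,450

Per-day component: 24 × £5,530 = £132,720
Base plus per-day: £21,250 + £132,720 = £153,970
Enhancement: 20% of £153,970 = £30,794
Enhanced fine: £153,970 + £30,794 = £184,764
Minimum £239,450: £184,764 is below the minimum → £239,450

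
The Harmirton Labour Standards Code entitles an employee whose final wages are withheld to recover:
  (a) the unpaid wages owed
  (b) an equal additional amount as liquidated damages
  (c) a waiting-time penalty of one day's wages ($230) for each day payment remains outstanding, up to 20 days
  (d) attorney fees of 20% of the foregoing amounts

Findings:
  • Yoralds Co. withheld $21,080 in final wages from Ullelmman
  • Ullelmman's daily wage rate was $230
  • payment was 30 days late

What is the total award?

$56,112

Liquidated damages (equal amount): $21,080
Penalty days: min(30, 20) = 20
Waiting-time penalty: 20 × $230 = $4,600
Subtotal: $21,080 + $21,080 + $4,600 = $46,760
Attorney fees: 20% of $46,760 = $9,352
Total award: $46,760 + $9,352 = $56,112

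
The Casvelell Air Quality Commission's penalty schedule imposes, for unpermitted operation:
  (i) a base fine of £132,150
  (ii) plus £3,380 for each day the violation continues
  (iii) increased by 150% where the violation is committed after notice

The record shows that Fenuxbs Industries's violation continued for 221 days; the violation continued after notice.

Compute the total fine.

£2,197,825

Per-day component: 221 × £3,380 = £746,980
Base plus per-day: £132,150 + £746,980 = £879,130
Enhancement: 150% of £879,130 = £1,318,695
Enhanced fine: £879,130 + £1,318,695 = £2,197,825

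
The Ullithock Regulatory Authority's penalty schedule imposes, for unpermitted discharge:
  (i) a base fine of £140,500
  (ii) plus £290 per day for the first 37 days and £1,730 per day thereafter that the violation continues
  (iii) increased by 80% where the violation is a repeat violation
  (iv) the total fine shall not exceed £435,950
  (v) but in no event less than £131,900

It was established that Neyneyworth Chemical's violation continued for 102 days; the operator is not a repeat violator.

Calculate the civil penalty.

Civil penalty: £263,680

First 37 days: 37 × £290 = £10,730
Remaining days: (102 − 37) × £1,730 = £112,450
Per-day component: £10,730 + £112,450 = £123,180
Base plus per-day: £140,500 + £123,180 = £263,680
The operator is not a repeat violator: no 80% increase.
Cap at £435,950: £263,680 is within the cap, no reduction.
Minimum £131,900: £263,680 meets the minimum, no increase.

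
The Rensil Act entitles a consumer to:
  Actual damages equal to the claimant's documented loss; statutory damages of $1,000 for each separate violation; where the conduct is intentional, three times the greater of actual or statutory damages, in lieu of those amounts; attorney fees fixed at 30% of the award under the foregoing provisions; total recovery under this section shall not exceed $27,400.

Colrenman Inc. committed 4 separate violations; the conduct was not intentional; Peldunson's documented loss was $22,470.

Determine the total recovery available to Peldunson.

Total recovery: $27,400

Statutory damages: 4 × $1,000 = $4,000
Conduct not intentional: the in-lieu enhancement does not apply.
Actual plus statutory damages: $22,470 + $4,000 = $26,470
Attorney fees: 30% of $26,470 = $7,941
Total before cap: $26,470 + $7,941 = $34,411
Cap at $27,400: $34,411 exceeds the cap → $27,400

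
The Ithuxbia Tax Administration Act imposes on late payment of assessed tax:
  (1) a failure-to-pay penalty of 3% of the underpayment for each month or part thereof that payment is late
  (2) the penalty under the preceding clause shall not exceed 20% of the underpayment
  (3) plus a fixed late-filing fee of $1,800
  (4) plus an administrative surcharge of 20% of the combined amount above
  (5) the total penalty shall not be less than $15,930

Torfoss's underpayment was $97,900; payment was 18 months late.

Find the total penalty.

Penalty: $25,656

Accrued rate: 3% × 18 = 54%, capped at 20% → 20%
Failure-to-pay penalty: 20% of $97,900 = $19,580
Penalty before surcharge: $19,580 + $1,800 = $21,380
Administrative surcharge: 20% of $21,380 = $4,276
Total penalty: $21,380 + $4,276 = $25,656
Minimum $15,930: $25,656 meets the minimum, no increase.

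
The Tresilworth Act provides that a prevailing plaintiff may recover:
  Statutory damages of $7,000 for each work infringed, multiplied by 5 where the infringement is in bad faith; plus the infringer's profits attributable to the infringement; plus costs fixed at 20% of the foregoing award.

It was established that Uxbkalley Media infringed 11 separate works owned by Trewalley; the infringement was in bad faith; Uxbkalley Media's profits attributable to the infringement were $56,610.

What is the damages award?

$529,932

Statutory damages: 11 × $7,000 = $77,000
Multiplied by 5: 5 × $77,000 = $385,000
Combined award: $385,000 + $56,610 = $441,610
Costs: 20% of $441,610 = $88,322
Award plus costs: $441,610 + $88,322 = $529,932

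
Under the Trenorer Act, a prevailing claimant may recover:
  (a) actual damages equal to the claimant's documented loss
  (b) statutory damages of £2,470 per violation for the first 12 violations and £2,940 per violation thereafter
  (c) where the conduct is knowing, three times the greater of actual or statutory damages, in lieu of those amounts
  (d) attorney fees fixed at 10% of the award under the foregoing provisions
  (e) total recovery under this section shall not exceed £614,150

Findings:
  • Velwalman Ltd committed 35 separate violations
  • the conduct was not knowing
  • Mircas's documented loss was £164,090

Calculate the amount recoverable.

£287,485

First 12 violations: 12 × £2,470 = £29,640
Remaining violations: (35 − 12) × £2,940 = £67,620
Statutory damages: £29,640 + £67,620 = £97,260
Conduct not knowing: the in-lieu enhancement does not apply.
Actual plus statutory damages: £164,090 + £97,260 = £261,350
Attorney fees: 10% of £261,350 = £26,135
Total before cap: £261,350 + £26,135 = £287,485
Cap at £614,150: £287,485 is within the cap, no reduction.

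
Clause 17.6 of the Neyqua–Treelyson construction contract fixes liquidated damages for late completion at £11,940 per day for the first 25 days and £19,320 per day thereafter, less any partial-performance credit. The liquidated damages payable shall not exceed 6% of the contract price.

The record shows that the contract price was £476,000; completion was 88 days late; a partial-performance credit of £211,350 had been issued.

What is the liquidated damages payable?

£28,560

First 25 days: 25 × £11,940 = £298,500
Remaining days: (88 − 25) × £19,320 = £1,217,160
Accrued per-day damages: £298,500 + £1,217,160 = £1,515,660
Less partial-performance credit: £1,515,660 − £211,350 = £1,304,310
Cap: 6% of £476,000 = £28,560
Cap at £28,560: £1,304,310 exceeds the cap → £28,560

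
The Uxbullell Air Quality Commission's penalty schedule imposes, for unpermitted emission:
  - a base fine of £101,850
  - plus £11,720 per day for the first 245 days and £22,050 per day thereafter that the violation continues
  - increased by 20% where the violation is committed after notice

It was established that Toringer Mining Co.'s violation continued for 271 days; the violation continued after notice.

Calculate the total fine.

£4,255,860

First 245 days: 245 × £11,720 = £2,871,400
Remaining days: (271 − 245) × £22,050 = £573,300
Per-day component: £2,871,400 + £573,300 = £3,444,700
Base plus per-day: £101,850 + £3,444,700 = £3,546,550
Enhancement: 20% of £3,546,550 = £709,310
Enhanced fine: £3,546,550 + £709,310 = £4,255,860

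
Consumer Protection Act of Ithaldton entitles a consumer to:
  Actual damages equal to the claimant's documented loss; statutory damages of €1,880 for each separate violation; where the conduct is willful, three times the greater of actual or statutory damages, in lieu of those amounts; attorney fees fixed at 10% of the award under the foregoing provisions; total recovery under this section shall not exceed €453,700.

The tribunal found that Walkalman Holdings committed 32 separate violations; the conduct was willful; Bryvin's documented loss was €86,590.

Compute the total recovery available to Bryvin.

€285,747

Statutory damages: 32 × €1,880 = €60,160
Greater of actual damages (€86,590) or statutory damages (€60,160): €86,590
Trebled: 3 × €86,590 = €259,770
Attorney fees: 10% of €259,770 = €25,977
Total before cap: €259,770 + €25,977 = €285,747
Cap at €453,700: €285,747 is within the cap, no reduction.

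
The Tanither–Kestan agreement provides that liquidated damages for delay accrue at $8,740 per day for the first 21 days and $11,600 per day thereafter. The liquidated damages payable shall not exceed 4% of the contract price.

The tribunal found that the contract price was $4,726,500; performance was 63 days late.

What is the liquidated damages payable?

First 21 days: 21 × $8,740 = $183,540
Remaining days: (63 − 21) × $11,600 = $487,200
Accrued per-day damages: $183,540 + $487,200 = $670,740
Cap: 4% of $4,726,500 = $189,060
Cap at $189,060: $670,740 exceeds the cap → $189,060

$189,060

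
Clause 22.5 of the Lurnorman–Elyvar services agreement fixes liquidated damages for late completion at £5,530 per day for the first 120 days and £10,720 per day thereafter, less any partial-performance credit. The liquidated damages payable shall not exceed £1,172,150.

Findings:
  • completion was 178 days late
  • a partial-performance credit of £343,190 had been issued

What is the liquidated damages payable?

£942,170

First 120 days: 120 × £5,530 = £663,600
Remaining days: (178 − 120) × £10,720 = £621,760
Accrued per-day damages: £663,600 + £621,760 = £1,285,360
Less partial-performance credit: £1,285,360 − £343,190 = £942,170
Cap at £1,172,150: £942,170 is within the cap, no reduction.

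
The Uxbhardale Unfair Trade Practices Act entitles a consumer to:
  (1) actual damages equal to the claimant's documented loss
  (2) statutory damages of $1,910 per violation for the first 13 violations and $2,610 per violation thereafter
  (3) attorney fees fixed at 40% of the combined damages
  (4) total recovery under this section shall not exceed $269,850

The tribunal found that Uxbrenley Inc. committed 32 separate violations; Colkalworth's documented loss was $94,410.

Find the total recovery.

First 13 violations: 13 × $1,910 = $24,830
Remaining violations: (32 − 13) × $2,610 = $49,590
Statutory damages: $24,830 + $49,590 = $74,420
Combined damages: $94,410 + $74,420 = $168,830
Attorney fees: 40% of $168,830 = $67,532
Total before cap: $168,830 + $67,532 = $236,362
Cap at $269,850: $236,362 is within the cap, no reduction.

Total recovery: $236,362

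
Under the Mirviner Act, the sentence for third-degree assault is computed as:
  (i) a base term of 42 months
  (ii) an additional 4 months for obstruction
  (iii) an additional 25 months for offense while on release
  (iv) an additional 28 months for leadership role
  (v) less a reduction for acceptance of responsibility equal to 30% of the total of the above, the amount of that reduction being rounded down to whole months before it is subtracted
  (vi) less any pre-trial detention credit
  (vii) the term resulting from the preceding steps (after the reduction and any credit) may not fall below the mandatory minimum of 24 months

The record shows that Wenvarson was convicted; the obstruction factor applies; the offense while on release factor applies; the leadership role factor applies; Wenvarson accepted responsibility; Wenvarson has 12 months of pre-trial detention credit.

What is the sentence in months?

Sentence: 58 months

Obstruction enhancement: +4 months
Offense while on release enhancement: +25 months
Leadership role enhancement: +28 months
Adjusted term: 42 months + 4 months + 25 months + 28 months = 99 months
Acceptance of responsibility reduction: 30% of 99 months = 29 months (rounded down)
After reduction: 99 − 29 = 70 months
Less pre-trial detention credit: 70 months − 12 months = 58 months
Minimum 24 months: 58 months meets the minimum, no increase.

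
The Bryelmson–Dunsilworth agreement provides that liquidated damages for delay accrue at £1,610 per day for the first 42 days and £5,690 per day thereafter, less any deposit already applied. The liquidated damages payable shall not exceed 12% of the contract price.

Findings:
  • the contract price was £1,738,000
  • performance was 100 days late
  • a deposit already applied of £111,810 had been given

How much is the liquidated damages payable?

Liquidated damages: £208,560

First 42 days: 42 × £1,610 = £67,620
Remaining days: (100 − 42) × £5,690 = £330,020
Accrued per-day damages: £67,620 + £330,020 = £397,640
Less deposit already applied: £397,640 − £111,810 = £285,830
Cap: 12% of £1,738,000 = £208,560
Cap at £208,560: £285,830 exceeds the cap → £208,560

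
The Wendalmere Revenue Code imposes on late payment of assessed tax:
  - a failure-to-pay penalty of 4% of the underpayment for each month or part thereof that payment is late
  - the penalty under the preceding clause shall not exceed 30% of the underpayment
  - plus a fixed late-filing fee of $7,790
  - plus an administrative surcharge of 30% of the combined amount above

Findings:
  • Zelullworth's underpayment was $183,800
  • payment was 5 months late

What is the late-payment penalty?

Accrued rate: 4% × 5 = 20%, capped at 30% → 20%
Failure-to-pay penalty: 20% of $183,800 = $36,760
Penalty before surcharge: $36,760 + $7,790 = $44,550
Administrative surcharge: 30% of $44,550 = $13,365
Total penalty: $44,550 + $13,365 = $57,915

$57,915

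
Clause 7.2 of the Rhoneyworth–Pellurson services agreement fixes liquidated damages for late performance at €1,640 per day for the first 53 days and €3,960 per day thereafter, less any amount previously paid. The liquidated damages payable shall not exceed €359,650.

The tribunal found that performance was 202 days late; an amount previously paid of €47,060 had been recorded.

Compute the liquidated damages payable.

First 53 days: 53 × €1,640 = €86,920
Remaining days: (202 − 53) × €3,960 = €590,040
Accrued per-day damages: €86,920 + €590,040 = €676,960
Less amount previously paid: €676,960 − €47,060 = €629,900
Cap at €359,650: €629,900 exceeds the cap → €359,650

Liquidated damages: €359,650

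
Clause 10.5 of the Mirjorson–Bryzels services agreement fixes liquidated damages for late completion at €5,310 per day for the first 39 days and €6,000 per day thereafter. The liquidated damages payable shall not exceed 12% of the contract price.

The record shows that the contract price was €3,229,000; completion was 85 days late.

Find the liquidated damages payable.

First 39 days: 39 × €5,310 = €207,090
Remaining days: (85 − 39) × €6,000 = €276,000
Accrued per-day damages: €207,090 + €276,000 = €483,090
Cap: 12% of €3,229,000 = €387,480
Cap at €387,480: €483,090 exceeds the cap → €387,480

€387,480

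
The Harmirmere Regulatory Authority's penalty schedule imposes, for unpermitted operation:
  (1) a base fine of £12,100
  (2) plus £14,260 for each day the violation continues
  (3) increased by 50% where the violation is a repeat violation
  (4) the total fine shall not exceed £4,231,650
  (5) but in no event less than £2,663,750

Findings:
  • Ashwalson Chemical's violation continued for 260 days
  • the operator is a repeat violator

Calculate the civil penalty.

Per-day component: 260 × £14,260 = £3,707,600
Base plus per-day: £12,100 + £3,707,600 = £3,719,700
Enhancement: 50% of £3,719,700 = £1,859,850
Enhanced fine: £3,719,700 + £1,859,850 = £5,579,550
Cap at £4,231,650: £5,579,550 exceeds the cap → £4,231,650
Minimum £2,663,750: £4,231,650 meets the minimum, no increase.

£4,231,650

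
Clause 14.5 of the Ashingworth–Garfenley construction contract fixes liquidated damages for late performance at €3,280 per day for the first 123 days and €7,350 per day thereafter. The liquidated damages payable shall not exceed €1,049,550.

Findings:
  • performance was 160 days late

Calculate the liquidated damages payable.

First 123 days: 123 × €3,280 = €403,440
Remaining days: (160 − 123) × €7,350 = €271,950
Accrued per-day damages: €403,440 + €271,950 = €675,390
Cap at €1,049,550: €675,390 is within the cap, no reduction.

€675,390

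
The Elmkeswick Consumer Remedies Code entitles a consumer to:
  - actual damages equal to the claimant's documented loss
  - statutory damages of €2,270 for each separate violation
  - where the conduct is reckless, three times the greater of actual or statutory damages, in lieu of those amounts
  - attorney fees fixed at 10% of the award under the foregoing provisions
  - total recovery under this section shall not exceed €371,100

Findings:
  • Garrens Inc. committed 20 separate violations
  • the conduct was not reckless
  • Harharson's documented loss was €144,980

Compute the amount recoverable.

€209,418

Statutory damages: 20 × €2,270 = €45,400
Conduct not reckless: the in-lieu enhancement does not apply.
Actual plus statutory damages: €144,980 + €45,400 = €190,380
Attorney fees: 10% of €190,380 = €19,038
Total before cap: €190,380 + €19,038 = €209,418
Cap at €371,100: €209,418 is within the cap, no reduction.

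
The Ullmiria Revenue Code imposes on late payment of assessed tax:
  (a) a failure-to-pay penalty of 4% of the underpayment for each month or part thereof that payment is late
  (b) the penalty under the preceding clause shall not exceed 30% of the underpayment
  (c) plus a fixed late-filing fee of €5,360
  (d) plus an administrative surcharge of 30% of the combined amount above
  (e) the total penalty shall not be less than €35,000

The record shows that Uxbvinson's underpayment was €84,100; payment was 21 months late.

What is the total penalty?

Penalty: €39,767

Accrued rate: 4% × 21 = 84%, capped at 30% → 30%
Failure-to-pay penalty: 30% of €84,100 = €25,230
Penalty before surcharge: €25,230 + €5,360 = €30,590
Administrative surcharge: 30% of €30,590 = €9,177
Total penalty: €30,590 + €9,177 = €39,767
Minimum €35,000: €39,767 meets the minimum, no increase.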